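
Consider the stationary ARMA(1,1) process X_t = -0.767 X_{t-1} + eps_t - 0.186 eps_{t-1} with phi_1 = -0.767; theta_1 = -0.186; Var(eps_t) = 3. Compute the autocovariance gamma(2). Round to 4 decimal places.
\gamma(2) = 6.0860

Multiply the model equation by X_{t-k} and take expectations. With theta_0 = psi_0 = 1 and psi_j the MA(infinity) weights, this gives
  gamma(k) - sum_i phi_i gamma(k-i) = c_k,
  c_k = sigma^2 * sum_{j=k..q} theta_j psi_{j-k}   (c_k = 0 for k > q),
using gamma(-m) = gamma(m).
psi-weights needed (psi_j = theta_j + sum_i phi_i psi_{j-i}):
  psi_1 = theta_1 + phi_1 = -0.186 + (-0.767) = -0.953
Right-hand sides:
  c_0 = sigma^2 (1 + theta_1 psi_1) = 3 * (1 + (-0.186)(-0.953)) = 3 * 1.177258 = 3.531774
  c_1 = sigma^2 theta_1 = 3 * (-0.186) = -0.558
  c_2 = 0
Equations for k = 0 and k = 1 (AR order 1):
  gamma(0) = phi_1 gamma(1) + c_0
  gamma(1) = phi_1 gamma(0) + c_1
Substituting the second into the first: gamma(0) (1 - phi_1^2) = c_0 + phi_1 c_1, so
  gamma(0) = (c_0 + phi_1 c_1) / (1 - phi_1^2) = (3.531774 + (-0.767)(-0.558)) / (1 - (-0.767)^2) = 3.95976 / 0.411711 = 9.617814.
  gamma(1) = phi_1 gamma(0) + c_1 = (-0.767)(9.617814) + (-0.558) = -7.934864.
For k = 2 (> q): gamma(2) = phi_1 gamma(1) = (-0.767)(-7.934864) = 6.08604.
Therefore gamma(2) = 6.0860 (to 4 decimal places).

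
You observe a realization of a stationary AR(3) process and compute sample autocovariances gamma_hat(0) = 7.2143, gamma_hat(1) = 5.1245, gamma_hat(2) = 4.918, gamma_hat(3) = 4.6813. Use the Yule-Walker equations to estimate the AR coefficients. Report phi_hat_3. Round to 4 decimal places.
\hat\phi_{3} = 0.1940

The Yule-Walker equations for an AR(p) process read, in matrix form,
  Gamma_p phi = r_p,   with   (Gamma_p)_{ij} = gamma(|i - j|),
                       (r_p)_i = gamma(i),   i,j = 1..p.
Substitute the sample gammas (Toeplitz matrix and right-hand side of size 3):
  Gamma_p = [[7.2143, 5.1245, 4.918], [5.1245, 7.2143, 5.1245], [4.918, 5.1245, 7.2143]]
  r_p     = [5.1245, 4.918, 4.6813]
Written out (R1..R3):
  (R1) 7.2143 phi_1 + 5.1245 phi_2 + 4.918 phi_3 = 5.1245
  (R2) 5.1245 phi_1 + 7.2143 phi_2 + 5.1245 phi_3 = 4.918
  (R3) 4.918 phi_1 + 5.1245 phi_2 + 7.2143 phi_3 = 4.6813
Gaussian elimination:
  R2 <- R2 - (5.1245/7.2143) R1 = R2 - (0.710325) R1:  3.574238 phi_2 + 1.63112 phi_3 = 1.277938
  R3 <- R3 - (4.918/7.2143) R1 = R3 - (0.681702) R1:  1.63112 phi_2 + 3.861691 phi_3 = 1.18792
  R3 <- R3 - (1.63112/3.574238) R2 = R3 - (0.456355) R2:  3.117322 phi_3 = 0.604727
Back-substitution:
  phi_hat_3 = 0.604727 / 3.117322 = 0.193989
  phi_hat_2 = (1.277938 - (1.63112)(0.193989)) / 3.574238 = 0.269013
  phi_hat_1 = (5.1245 - (5.1245)(0.269013) - (4.918)(0.193989)) / 7.2143 = 0.386995
So phi_hat = [0.3870, 0.2690, 0.1940].
Therefore phi_hat_3 = 0.1940.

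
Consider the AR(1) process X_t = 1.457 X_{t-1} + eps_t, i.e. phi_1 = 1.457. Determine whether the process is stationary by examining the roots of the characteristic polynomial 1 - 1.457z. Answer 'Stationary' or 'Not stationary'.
\text{Not stationary}

The AR(p) characteristic polynomial is P(z) = 1 - 1.457z.
Stationarity requires all roots to lie outside the unit circle, i.e. |z| > 1 for every root.
This is linear in z: 1 + (-1.457) z = 0  =>  z = -1/(-1.457) = 0.686342,  |z| = 0.686342.
Moduli of all roots: 0.6863.
All moduli strictly greater than 1? No.
Verdict: Not stationary.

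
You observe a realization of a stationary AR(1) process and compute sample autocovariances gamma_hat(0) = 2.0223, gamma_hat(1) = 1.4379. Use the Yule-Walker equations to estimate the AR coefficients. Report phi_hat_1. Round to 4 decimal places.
\hat\phi_{1} = 0.7110

The Yule-Walker equations for an AR(p) process read, in matrix form,
  Gamma_p phi = r_p,   with   (Gamma_p)_{ij} = gamma(|i - j|),
                       (r_p)_i = gamma(i),   i,j = 1..p.
Substitute the sample gammas (Toeplitz matrix and right-hand side of size 1):
  Gamma_p = [[2.0223]]
  r_p     = [1.4379]
With p = 1 this is the single equation gamma(0) phi_1 = gamma(1):
  phi_hat_1 = gamma(1) / gamma(0) = 1.4379 / 2.0223 = 0.7110.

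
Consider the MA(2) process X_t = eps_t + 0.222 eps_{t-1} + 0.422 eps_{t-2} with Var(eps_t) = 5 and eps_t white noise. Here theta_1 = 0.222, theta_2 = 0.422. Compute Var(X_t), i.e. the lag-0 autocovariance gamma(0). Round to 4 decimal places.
\gamma(0) = 6.1368

For an MA(q) process X_t = eps_t + sum_i theta_i eps_{t-i} with
Var(eps_t) = sigma^2, the variance is
  gamma(0) = sigma^2 * (1 + sum_i theta_i^2).
  sum_i theta_i^2 = (0.222)^2 + (0.422)^2 = 0.049284 + 0.178084 = 0.227368.
  gamma(0) = 5 * (1 + 0.227368) = 5 * 1.227368 = 6.13684, which rounds to 6.1368.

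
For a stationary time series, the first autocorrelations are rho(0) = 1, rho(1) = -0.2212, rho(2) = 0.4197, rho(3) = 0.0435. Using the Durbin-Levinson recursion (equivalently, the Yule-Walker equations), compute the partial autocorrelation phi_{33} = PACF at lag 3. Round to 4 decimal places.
\phi_{33} = 0.2311

The PACF at lag k is phi_{kk}, the last component of the solution
to the Yule-Walker system G_k phi = r_k where
  (G_k)_{ij} = rho(|i - j|), (r_k)_i = rho(i), i,j = 1..k.
Equivalently, Durbin-Levinson gives phi_{kk} iteratively:
  phi_{11} = rho(1)
  phi_{kk} = [rho(k) - sum_{j=1..k-1} phi_{k-1,j} rho(k-j)]
            / [1 - sum_{j=1..k-1} phi_{k-1,j} rho(j)],
  phi_{k,j} = phi_{k-1,j} - phi_{kk} phi_{k-1,k-j},  j = 1..k-1.
Step k = 1:
  phi_11 = rho(1) = -0.2212.
Step k = 2:
  phi_22 = [rho(2) - phi_11 rho(1)] / [1 - phi_11 rho(1)] = [0.4197 - (-0.2212)(-0.2212)] / [1 - (-0.2212)(-0.2212)]
         = 0.37077056 / 0.95107056 = 0.389845.
  Update: phi_21 = phi_11 - phi_22 phi_11 = -0.2212 - (0.389845)(-0.2212) = -0.134966.
Step k = 3:
  phi_33 = [rho(3) - phi_21 rho(2) - phi_22 rho(1)] / [1 - phi_21 rho(1) - phi_22 rho(2)]
    numerator   = 0.0435 - (-0.134966)(0.4197) - (0.389845)(-0.2212) = 0.18637913
    denominator = 1 - (-0.134966)(-0.2212) - (0.389845)(0.4197) = 0.80652733
  phi_33 = 0.18637913 / 0.80652733 = 0.2311.
Therefore phi_{33} = 0.2311.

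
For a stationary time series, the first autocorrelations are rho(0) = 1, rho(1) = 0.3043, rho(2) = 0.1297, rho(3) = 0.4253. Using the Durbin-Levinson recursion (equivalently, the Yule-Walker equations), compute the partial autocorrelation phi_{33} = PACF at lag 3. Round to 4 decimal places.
\phi_{33} = 0.4140

The PACF at lag k is phi_{kk}, the last component of the solution
to the Yule-Walker system G_k phi = r_k where
  (G_k)_{ij} = rho(|i - j|), (r_k)_i = rho(i), i,j = 1..k.
Equivalently, Durbin-Levinson gives phi_{kk} iteratively:
  phi_{11} = rho(1)
  phi_{kk} = [rho(k) - sum_{j=1..k-1} phi_{k-1,j} rho(k-j)]
            / [1 - sum_{j=1..k-1} phi_{k-1,j} rho(j)],
  phi_{k,j} = phi_{k-1,j} - phi_{kk} phi_{k-1,k-j},  j = 1..k-1.
Step k = 1:
  phi_11 = rho(1) = 0.3043.
Step k = 2:
  phi_22 = [rho(2) - phi_11 rho(1)] / [1 - phi_11 rho(1)] = [0.1297 - (0.3043)(0.3043)] / [1 - (0.3043)(0.3043)]
         = 0.03710151 / 0.90740151 = 0.040888.
  Update: phi_21 = phi_11 - phi_22 phi_11 = 0.3043 - (0.040888)(0.3043) = 0.291858.
Step k = 3:
  phi_33 = [rho(3) - phi_21 rho(2) - phi_22 rho(1)] / [1 - phi_21 rho(1) - phi_22 rho(2)]
    numerator   = 0.4253 - (0.291858)(0.1297) - (0.040888)(0.3043) = 0.37500392
    denominator = 1 - (0.291858)(0.3043) - (0.040888)(0.1297) = 0.90588452
  phi_33 = 0.37500392 / 0.90588452 = 0.414.
Therefore phi_{33} = 0.4140.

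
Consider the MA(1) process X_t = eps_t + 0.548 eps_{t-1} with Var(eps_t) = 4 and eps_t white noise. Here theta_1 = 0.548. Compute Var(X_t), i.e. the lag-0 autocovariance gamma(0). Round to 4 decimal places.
\gamma(0) = 5.2012

For an MA(q) process X_t = eps_t + sum_i theta_i eps_{t-i} with
Var(eps_t) = sigma^2, the variance is
  gamma(0) = sigma^2 * (1 + sum_i theta_i^2).
  sum_i theta_i^2 = (0.548)^2 = 0.300304.
  gamma(0) = 4 * (1 + 0.300304) = 4 * 1.300304 = 5.201216, which rounds to 5.2012.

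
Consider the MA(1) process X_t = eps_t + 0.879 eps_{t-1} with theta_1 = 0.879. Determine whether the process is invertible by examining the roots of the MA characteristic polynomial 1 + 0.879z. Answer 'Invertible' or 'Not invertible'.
\text{Invertible}

The MA(q) characteristic polynomial is P(z) = 1 + 0.879z.
Invertibility requires all roots to lie outside the unit circle, i.e. |z| > 1 for every root.
This is linear in z: 1 + (0.879) z = 0  =>  z = -1/(0.879) = -1.137656,  |z| = 1.137656.
Moduli of all roots: 1.1377.
All moduli strictly greater than 1? Yes.
Verdict: Invertible.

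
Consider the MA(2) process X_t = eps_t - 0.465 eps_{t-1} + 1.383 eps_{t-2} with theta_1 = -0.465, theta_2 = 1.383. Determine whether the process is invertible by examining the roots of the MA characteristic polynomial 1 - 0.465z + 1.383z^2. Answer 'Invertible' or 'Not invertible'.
\text{Not invertible}

The MA(q) characteristic polynomial is P(z) = 1 - 0.465z + 1.383z^2.
Invertibility requires all roots to lie outside the unit circle, i.e. |z| > 1 for every root.
Set 1 + (-0.465) z + (1.383) z^2 = 0, i.e. a z^2 + b z + c = 0 with a = 1.383, b = -0.465, c = 1.
Discriminant D = b^2 - 4ac = (-0.465)^2 - 4*(1.383)*1 = 0.216225 - (5.532) = -5.315775.
D < 0, so the roots are the complex-conjugate pair z = (-b +/- i sqrt(-D)) / (2a) = 0.1681 +/- 0.8335i.
For a conjugate pair |z|^2 = z * conj(z) = (product of roots) = c/a = 1/(1.383) = 0.723066, so |z| = sqrt(0.723066) = 0.8503 for both roots.
Moduli of all roots: 0.8503, 0.8503.
All moduli strictly greater than 1? No.
Verdict: Not invertible.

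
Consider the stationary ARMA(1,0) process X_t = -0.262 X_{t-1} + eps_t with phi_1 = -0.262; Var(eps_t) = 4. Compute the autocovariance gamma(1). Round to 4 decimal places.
\gamma(1) = -1.1252

Multiply the model equation by X_{t-k} and take expectations. With theta_0 = psi_0 = 1 and psi_j the MA(infinity) weights, this gives
  gamma(k) - sum_i phi_i gamma(k-i) = c_k,
  c_k = sigma^2 * sum_{j=k..q} theta_j psi_{j-k}   (c_k = 0 for k > q),
using gamma(-m) = gamma(m).
Pure AR (q = 0): c_0 = sigma^2 = 4, c_k = 0 for k >= 1.
Equations for k = 0 and k = 1 (AR order 1):
  gamma(0) = phi_1 gamma(1) + c_0
  gamma(1) = phi_1 gamma(0) + c_1
Substituting the second into the first: gamma(0) (1 - phi_1^2) = c_0 + phi_1 c_1, so
  gamma(0) = c_0 / (1 - phi_1^2) = 4 / (1 - (-0.262)^2) = 4 / 0.931356 = 4.294813.
  gamma(1) = phi_1 gamma(0) = (-0.262)(4.294813) = -1.125241.
Therefore gamma(1) = -1.1252 (to 4 decimal places).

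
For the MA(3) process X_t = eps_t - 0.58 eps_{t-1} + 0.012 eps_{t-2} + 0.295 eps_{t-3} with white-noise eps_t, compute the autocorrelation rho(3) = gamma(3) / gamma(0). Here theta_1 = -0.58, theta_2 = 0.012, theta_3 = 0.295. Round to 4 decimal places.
\rho(3) = 0.2072

For an MA(q) process with theta_0 = 1, the autocovariance is
  gamma(k) = sigma^2 * sum_{i=0..q-k} theta_i * theta_{i+k},
and rho(k) = gamma(k) / gamma(0). Sigma^2 cancels.
  numerator   = (1)*(0.295) = 0.295.
  denominator = (1)^2 + (-0.58)^2 + (0.012)^2 + (0.295)^2 = 1.423569.
  rho(3) = 0.295 / 1.423569 = 0.2072.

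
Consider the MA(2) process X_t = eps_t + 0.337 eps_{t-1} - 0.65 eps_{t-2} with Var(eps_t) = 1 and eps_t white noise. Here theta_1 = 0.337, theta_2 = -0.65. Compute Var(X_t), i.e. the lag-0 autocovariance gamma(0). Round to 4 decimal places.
\gamma(0) = 1.5361

For an MA(q) process X_t = eps_t + sum_i theta_i eps_{t-i} with
Var(eps_t) = sigma^2, the variance is
  gamma(0) = sigma^2 * (1 + sum_i theta_i^2).
  sum_i theta_i^2 = (0.337)^2 + (-0.65)^2 = 0.113569 + 0.4225 = 0.536069.
  gamma(0) = 1 * (1 + 0.536069) = 1 * 1.536069 = 1.536069, which rounds to 1.5361.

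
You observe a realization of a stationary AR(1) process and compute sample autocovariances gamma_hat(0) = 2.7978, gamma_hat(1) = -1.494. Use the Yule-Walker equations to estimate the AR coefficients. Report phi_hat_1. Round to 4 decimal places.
\hat\phi_{1} = -0.5340

The Yule-Walker equations for an AR(p) process read, in matrix form,
  Gamma_p phi = r_p,   with   (Gamma_p)_{ij} = gamma(|i - j|),
                       (r_p)_i = gamma(i),   i,j = 1..p.
Substitute the sample gammas (Toeplitz matrix and right-hand side of size 1):
  Gamma_p = [[2.7978]]
  r_p     = [-1.494]
With p = 1 this is the single equation gamma(0) phi_1 = gamma(1):
  phi_hat_1 = gamma(1) / gamma(0) = -1.494 / 2.7978 = -0.5340.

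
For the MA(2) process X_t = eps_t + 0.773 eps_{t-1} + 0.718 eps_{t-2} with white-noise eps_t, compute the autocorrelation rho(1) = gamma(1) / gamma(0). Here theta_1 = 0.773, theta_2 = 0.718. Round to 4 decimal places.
\rho(1) = 0.6285

For an MA(q) process with theta_0 = 1, the autocovariance is
  gamma(k) = sigma^2 * sum_{i=0..q-k} theta_i * theta_{i+k},
and rho(k) = gamma(k) / gamma(0). Sigma^2 cancels.
  numerator   = (1)*(0.773) + (0.773)*(0.718) = 1.328014.
  denominator = (1)^2 + (0.773)^2 + (0.718)^2 = 2.113053.
  rho(1) = 1.328014 / 2.113053 = 0.6285.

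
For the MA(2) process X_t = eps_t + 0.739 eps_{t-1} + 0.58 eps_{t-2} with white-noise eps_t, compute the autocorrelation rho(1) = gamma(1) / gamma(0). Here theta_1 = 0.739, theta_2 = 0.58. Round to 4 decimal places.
\rho(1) = 0.6202

For an MA(q) process with theta_0 = 1, the autocovariance is
  gamma(k) = sigma^2 * sum_{i=0..q-k} theta_i * theta_{i+k},
and rho(k) = gamma(k) / gamma(0). Sigma^2 cancels.
  numerator   = (1)*(0.739) + (0.739)*(0.58) = 1.16762.
  denominator = (1)^2 + (0.739)^2 + (0.58)^2 = 1.882521.
  rho(1) = 1.16762 / 1.882521 = 0.6202.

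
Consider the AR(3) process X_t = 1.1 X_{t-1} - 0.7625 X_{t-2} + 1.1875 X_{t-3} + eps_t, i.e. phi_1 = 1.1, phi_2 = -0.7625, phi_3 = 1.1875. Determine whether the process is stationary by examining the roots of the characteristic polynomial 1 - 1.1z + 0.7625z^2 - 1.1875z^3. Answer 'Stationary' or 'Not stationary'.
\text{Not stationary}

The AR(p) characteristic polynomial is P(z) = 1 - 1.1z + 0.7625z^2 - 1.1875z^3.
Stationarity requires all roots to lie outside the unit circle, i.e. |z| > 1 for every root.
Degree 3: look for a simple real root z0 first, then factor out (1 - z/z0) and solve the remaining quadratic.
Testing z0 = 0.8: P(0.8) = 1 + (-1.1)(0.8) + (0.7625)(0.8)^2 + (-1.1875)(0.8)^3
  = 1 + (-0.88) + (0.488) + (-0.608) = 0.  So z_0 = 0.8 is a root, |z_0| = 0.8.
Divide out the factor (1 - 1.25 z) = (1 - z/z0) (since 1/z0 = 1.25):
  P(z) = (1 - 1.25 z)(1 + (0.15) z + (0.95) z^2)
  [check: z-coef 0.15 - (1.25) = -1.1; z^2-coef 0.95 - (1.25)(0.15) = 0.7625; z^3-coef -(1.25)(0.95) = -1.1875.]
Remaining roots from the quadratic factor 1 + (0.15) z + (0.95) z^2:
  Set 1 + (0.15) z + (0.95) z^2 = 0, i.e. a z^2 + b z + c = 0 with a = 0.95, b = 0.15, c = 1.
  Discriminant D = b^2 - 4ac = (0.15)^2 - 4*(0.95)*1 = 0.0225 - (3.8) = -3.7775.
  D < 0, so the roots are the complex-conjugate pair z = (-b +/- i sqrt(-D)) / (2a) = -0.0789 +/- 1.0229i.
  For a conjugate pair |z|^2 = z * conj(z) = (product of roots) = c/a = 1/(0.95) = 1.052632, so |z| = sqrt(1.052632) = 1.026 for both roots.
Moduli of all roots: 0.8000, 1.0260, 1.0260.
All moduli strictly greater than 1? No.
Verdict: Not stationary.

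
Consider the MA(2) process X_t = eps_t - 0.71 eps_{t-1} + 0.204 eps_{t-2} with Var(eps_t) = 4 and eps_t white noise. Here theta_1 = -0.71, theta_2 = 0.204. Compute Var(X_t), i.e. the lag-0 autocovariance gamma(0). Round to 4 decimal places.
\gamma(0) = 6.1829

For an MA(q) process X_t = eps_t + sum_i theta_i eps_{t-i} with
Var(eps_t) = sigma^2, the variance is
  gamma(0) = sigma^2 * (1 + sum_i theta_i^2).
  sum_i theta_i^2 = (-0.71)^2 + (0.204)^2 = 0.5041 + 0.041616 = 0.545716.
  gamma(0) = 4 * (1 + 0.545716) = 4 * 1.545716 = 6.182864, which rounds to 6.1829.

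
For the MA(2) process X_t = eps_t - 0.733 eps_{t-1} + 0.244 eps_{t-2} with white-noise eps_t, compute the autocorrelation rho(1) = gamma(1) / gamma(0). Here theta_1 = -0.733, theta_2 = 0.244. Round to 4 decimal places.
\rho(1) = -0.5710

For an MA(q) process with theta_0 = 1, the autocovariance is
  gamma(k) = sigma^2 * sum_{i=0..q-k} theta_i * theta_{i+k},
and rho(k) = gamma(k) / gamma(0). Sigma^2 cancels.
  numerator   = (1)*(-0.733) + (-0.733)*(0.244) = -0.911852.
  denominator = (1)^2 + (-0.733)^2 + (0.244)^2 = 1.596825.
  rho(1) = -0.911852 / 1.596825 = -0.5710.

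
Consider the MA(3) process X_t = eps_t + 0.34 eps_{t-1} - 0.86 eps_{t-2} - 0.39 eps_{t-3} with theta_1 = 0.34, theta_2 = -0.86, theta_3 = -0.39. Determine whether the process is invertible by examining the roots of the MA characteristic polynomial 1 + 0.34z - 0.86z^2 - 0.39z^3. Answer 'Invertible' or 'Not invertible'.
\text{Invertible}

The MA(q) characteristic polynomial is P(z) = 1 + 0.34z - 0.86z^2 - 0.39z^3.
Invertibility requires all roots to lie outside the unit circle, i.e. |z| > 1 for every root.
Degree 3: look for a simple real root z0 first, then factor out (1 - z/z0) and solve the remaining quadratic.
Testing z0 = -2: P(-2) = 1 + (0.34)(-2) + (-0.86)(-2)^2 + (-0.39)(-2)^3
  = 1 + (-0.68) + (-3.44) + (3.12) = 0.  So z_0 = -2 is a root, |z_0| = 2.
Divide out the factor (1 + 0.5 z) = (1 - z/z0) (since 1/z0 = -0.5):
  P(z) = (1 + 0.5 z)(1 + (-0.16) z + (-0.78) z^2)
  [check: z-coef -0.16 - (-0.5) = 0.34; z^2-coef -0.78 - (-0.5)(-0.16) = -0.86; z^3-coef -(-0.5)(-0.78) = -0.39.]
Remaining roots from the quadratic factor 1 + (-0.16) z + (-0.78) z^2:
  Set 1 + (-0.16) z + (-0.78) z^2 = 0, i.e. a z^2 + b z + c = 0 with a = -0.78, b = -0.16, c = 1.
  Discriminant D = b^2 - 4ac = (-0.16)^2 - 4*(-0.78)*1 = 0.0256 - (-3.12) = 3.1456.
  D >= 0, so the roots are real: z = (-b +/- sqrt(D)) / (2a) = (0.16 +/- 1.773584) / (-1.56).
    z_1 = (0.16 + 1.773584) / (-1.56) = -1.2395,   |z_1| = 1.2395.
    z_2 = (0.16 - 1.773584) / (-1.56) = 1.0343,   |z_2| = 1.0343.
Moduli of all roots: 2.0000, 1.2395, 1.0343.
All moduli strictly greater than 1? Yes.
Verdict: Invertible.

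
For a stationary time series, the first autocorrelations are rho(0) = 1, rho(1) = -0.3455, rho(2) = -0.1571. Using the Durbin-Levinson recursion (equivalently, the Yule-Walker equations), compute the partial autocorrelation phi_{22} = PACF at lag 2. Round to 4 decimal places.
\phi_{22} = -0.3139

The PACF at lag k is phi_{kk}, the last component of the solution
to the Yule-Walker system G_k phi = r_k where
  (G_k)_{ij} = rho(|i - j|), (r_k)_i = rho(i), i,j = 1..k.
Equivalently, Durbin-Levinson gives phi_{kk} iteratively:
  phi_{11} = rho(1)
  phi_{kk} = [rho(k) - sum_{j=1..k-1} phi_{k-1,j} rho(k-j)]
            / [1 - sum_{j=1..k-1} phi_{k-1,j} rho(j)],
  phi_{k,j} = phi_{k-1,j} - phi_{kk} phi_{k-1,k-j},  j = 1..k-1.
Step k = 1:
  phi_11 = rho(1) = -0.3455.
Step k = 2:
  phi_22 = [rho(2) - phi_11 rho(1)] / [1 - phi_11 rho(1)] = [-0.1571 - (-0.3455)(-0.3455)] / [1 - (-0.3455)(-0.3455)]
         = -0.27647025 / 0.88062975 = -0.3139.
Therefore phi_{22} = -0.3139.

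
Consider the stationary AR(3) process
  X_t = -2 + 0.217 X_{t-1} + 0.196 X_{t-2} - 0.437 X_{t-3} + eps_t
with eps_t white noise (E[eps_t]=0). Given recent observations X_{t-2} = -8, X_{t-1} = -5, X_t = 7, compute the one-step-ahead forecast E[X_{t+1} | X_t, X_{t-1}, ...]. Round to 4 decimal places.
E[X_{t+1} \mid \mathcal F_t] = 2.0350

For an AR(p) model X_t = c + sum_i phi_i X_{t-i} + eps_t, the
one-step-ahead conditional mean is
  E[X_{t+1} | X_t, ...] = c + sum_i phi_i X_{t+1-i}.
Substitute known values:
  E[X_{t+1} | ...] = -2 + (0.217) * (7) + (0.196) * (-5) + (-0.437) * (-8)
                   = 2.0350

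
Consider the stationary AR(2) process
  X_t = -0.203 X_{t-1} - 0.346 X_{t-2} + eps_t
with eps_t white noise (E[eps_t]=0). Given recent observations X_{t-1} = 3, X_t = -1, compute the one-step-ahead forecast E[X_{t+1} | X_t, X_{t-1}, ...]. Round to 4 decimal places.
E[X_{t+1} \mid \mathcal F_t] = -0.8350

For an AR(p) model X_t = c + sum_i phi_i X_{t-i} + eps_t, the
one-step-ahead conditional mean is
  E[X_{t+1} | X_t, ...] = c + sum_i phi_i X_{t+1-i}.
Substitute known values:
  E[X_{t+1} | ...] = (-0.203) * (-1) + (-0.346) * (3)
                   = -0.8350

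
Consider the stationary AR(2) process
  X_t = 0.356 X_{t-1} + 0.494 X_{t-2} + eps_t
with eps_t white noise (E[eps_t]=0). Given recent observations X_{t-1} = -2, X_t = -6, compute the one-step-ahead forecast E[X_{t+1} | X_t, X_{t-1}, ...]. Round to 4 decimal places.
E[X_{t+1} \mid \mathcal F_t] = -3.1240

For an AR(p) model X_t = c + sum_i phi_i X_{t-i} + eps_t, the
one-step-ahead conditional mean is
  E[X_{t+1} | X_t, ...] = c + sum_i phi_i X_{t+1-i}.
Substitute known values:
  E[X_{t+1} | ...] = (0.356) * (-6) + (0.494) * (-2)
                   = -3.1240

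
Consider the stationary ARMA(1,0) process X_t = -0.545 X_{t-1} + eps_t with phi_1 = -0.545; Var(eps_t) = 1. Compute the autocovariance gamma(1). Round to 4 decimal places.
\gamma(1) = -0.7753

Multiply the model equation by X_{t-k} and take expectations. With theta_0 = psi_0 = 1 and psi_j the MA(infinity) weights, this gives
  gamma(k) - sum_i phi_i gamma(k-i) = c_k,
  c_k = sigma^2 * sum_{j=k..q} theta_j psi_{j-k}   (c_k = 0 for k > q),
using gamma(-m) = gamma(m).
Pure AR (q = 0): c_0 = sigma^2 = 1, c_k = 0 for k >= 1.
Equations for k = 0 and k = 1 (AR order 1):
  gamma(0) = phi_1 gamma(1) + c_0
  gamma(1) = phi_1 gamma(0) + c_1
Substituting the second into the first: gamma(0) (1 - phi_1^2) = c_0 + phi_1 c_1, so
  gamma(0) = c_0 / (1 - phi_1^2) = 1 / (1 - (-0.545)^2) = 1 / 0.702975 = 1.422526.
  gamma(1) = phi_1 gamma(0) = (-0.545)(1.422526) = -0.775277.
Therefore gamma(1) = -0.7753 (to 4 decimal places).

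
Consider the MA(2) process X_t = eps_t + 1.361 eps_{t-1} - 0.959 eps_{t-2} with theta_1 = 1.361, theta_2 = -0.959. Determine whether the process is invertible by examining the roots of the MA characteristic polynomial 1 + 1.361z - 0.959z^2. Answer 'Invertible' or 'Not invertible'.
\text{Not invertible}

The MA(q) characteristic polynomial is P(z) = 1 + 1.361z - 0.959z^2.
Invertibility requires all roots to lie outside the unit circle, i.e. |z| > 1 for every root.
Set 1 + (1.361) z + (-0.959) z^2 = 0, i.e. a z^2 + b z + c = 0 with a = -0.959, b = 1.361, c = 1.
Discriminant D = b^2 - 4ac = (1.361)^2 - 4*(-0.959)*1 = 1.852321 - (-3.836) = 5.688321.
D >= 0, so the roots are real: z = (-b +/- sqrt(D)) / (2a) = (-1.361 +/- 2.38502) / (-1.918).
  z_1 = (-1.361 + 2.38502) / (-1.918) = -0.5339,   |z_1| = 0.5339.
  z_2 = (-1.361 - 2.38502) / (-1.918) = 1.9531,   |z_2| = 1.9531.
Moduli of all roots: 0.5339, 1.9531.
All moduli strictly greater than 1? No.
Verdict: Not invertible.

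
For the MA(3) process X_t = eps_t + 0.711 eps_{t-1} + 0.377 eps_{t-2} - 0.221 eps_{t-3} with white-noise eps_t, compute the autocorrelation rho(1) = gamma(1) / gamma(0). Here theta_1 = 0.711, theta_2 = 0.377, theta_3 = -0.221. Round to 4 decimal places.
\rho(1) = 0.5280

For an MA(q) process with theta_0 = 1, the autocovariance is
  gamma(k) = sigma^2 * sum_{i=0..q-k} theta_i * theta_{i+k},
and rho(k) = gamma(k) / gamma(0). Sigma^2 cancels.
  numerator   = (1)*(0.711) + (0.711)*(0.377) + (0.377)*(-0.221) = 0.89573.
  denominator = (1)^2 + (0.711)^2 + (0.377)^2 + (-0.221)^2 = 1.696491.
  rho(1) = 0.89573 / 1.696491 = 0.5280.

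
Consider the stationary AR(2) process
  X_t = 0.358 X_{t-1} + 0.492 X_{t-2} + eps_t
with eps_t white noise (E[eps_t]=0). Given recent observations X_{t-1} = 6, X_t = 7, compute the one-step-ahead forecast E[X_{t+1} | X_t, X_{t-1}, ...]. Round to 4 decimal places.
E[X_{t+1} \mid \mathcal F_t] = 5.4580

For an AR(p) model X_t = c + sum_i phi_i X_{t-i} + eps_t, the
one-step-ahead conditional mean is
  E[X_{t+1} | X_t, ...] = c + sum_i phi_i X_{t+1-i}.
Substitute known values:
  E[X_{t+1} | ...] = (0.358) * (7) + (0.492) * (6)
                   = 5.4580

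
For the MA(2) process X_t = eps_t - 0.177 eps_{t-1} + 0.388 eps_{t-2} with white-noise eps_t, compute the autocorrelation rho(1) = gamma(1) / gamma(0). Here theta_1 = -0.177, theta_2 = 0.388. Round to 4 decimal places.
\rho(1) = -0.2079

For an MA(q) process with theta_0 = 1, the autocovariance is
  gamma(k) = sigma^2 * sum_{i=0..q-k} theta_i * theta_{i+k},
and rho(k) = gamma(k) / gamma(0). Sigma^2 cancels.
  numerator   = (1)*(-0.177) + (-0.177)*(0.388) = -0.245676.
  denominator = (1)^2 + (-0.177)^2 + (0.388)^2 = 1.181873.
  rho(1) = -0.245676 / 1.181873 = -0.2079.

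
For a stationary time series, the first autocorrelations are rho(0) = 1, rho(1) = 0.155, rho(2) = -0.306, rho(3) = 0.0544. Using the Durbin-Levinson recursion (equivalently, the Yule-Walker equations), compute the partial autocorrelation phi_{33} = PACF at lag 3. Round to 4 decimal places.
\phi_{33} = 0.1970

The PACF at lag k is phi_{kk}, the last component of the solution
to the Yule-Walker system G_k phi = r_k where
  (G_k)_{ij} = rho(|i - j|), (r_k)_i = rho(i), i,j = 1..k.
Equivalently, Durbin-Levinson gives phi_{kk} iteratively:
  phi_{11} = rho(1)
  phi_{kk} = [rho(k) - sum_{j=1..k-1} phi_{k-1,j} rho(k-j)]
            / [1 - sum_{j=1..k-1} phi_{k-1,j} rho(j)],
  phi_{k,j} = phi_{k-1,j} - phi_{kk} phi_{k-1,k-j},  j = 1..k-1.
Step k = 1:
  phi_11 = rho(1) = 0.155.
Step k = 2:
  phi_22 = [rho(2) - phi_11 rho(1)] / [1 - phi_11 rho(1)] = [-0.306 - (0.155)(0.155)] / [1 - (0.155)(0.155)]
         = -0.330025 / 0.975975 = -0.338149.
  Update: phi_21 = phi_11 - phi_22 phi_11 = 0.155 - (-0.338149)(0.155) = 0.207413.
Step k = 3:
  phi_33 = [rho(3) - phi_21 rho(2) - phi_22 rho(1)] / [1 - phi_21 rho(1) - phi_22 rho(2)]
    numerator   = 0.0544 - (0.207413)(-0.306) - (-0.338149)(0.155) = 0.17028151
    denominator = 1 - (0.207413)(0.155) - (-0.338149)(-0.306) = 0.86437737
  phi_33 = 0.17028151 / 0.86437737 = 0.197.
Therefore phi_{33} = 0.1970.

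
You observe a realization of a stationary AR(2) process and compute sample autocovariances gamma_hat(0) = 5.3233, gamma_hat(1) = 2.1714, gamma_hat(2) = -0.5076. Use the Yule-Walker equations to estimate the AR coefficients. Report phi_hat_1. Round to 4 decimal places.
\hat\phi_{1} = 0.5360

The Yule-Walker equations for an AR(p) process read, in matrix form,
  Gamma_p phi = r_p,   with   (Gamma_p)_{ij} = gamma(|i - j|),
                       (r_p)_i = gamma(i),   i,j = 1..p.
Substitute the sample gammas (Toeplitz matrix and right-hand side of size 2):
  Gamma_p = [[5.3233, 2.1714], [2.1714, 5.3233]]
  r_p     = [2.1714, -0.5076]
Written out:
  5.3233 phi_1 + 2.1714 phi_2 = 2.1714
  2.1714 phi_1 + 5.3233 phi_2 = -0.5076
Solve by Cramer's rule:
  det = gamma(0)^2 - gamma(1)^2 = (5.3233)^2 - (2.1714)^2 = 28.33752289 - 4.71497796 = 23.62254493
  phi_hat_1 = [gamma(1) gamma(0) - gamma(1) gamma(2)] / det = [(2.1714)(5.3233) - (2.1714)(-0.5076)] / 23.62254493 = 12.66121626 / 23.62254493 = 0.536
  phi_hat_2 = [gamma(0) gamma(2) - gamma(1)^2] / det = [(5.3233)(-0.5076) - (2.1714)^2] / 23.62254493 = -7.41708504 / 23.62254493 = -0.314
So phi_hat = [0.5360, -0.3140].
Therefore phi_hat_1 = 0.5360.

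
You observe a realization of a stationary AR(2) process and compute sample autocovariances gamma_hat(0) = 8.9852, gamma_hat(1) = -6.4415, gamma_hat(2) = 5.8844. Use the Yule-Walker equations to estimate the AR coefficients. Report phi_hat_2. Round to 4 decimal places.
\hat\phi_{2} = 0.2900

The Yule-Walker equations for an AR(p) process read, in matrix form,
  Gamma_p phi = r_p,   with   (Gamma_p)_{ij} = gamma(|i - j|),
                       (r_p)_i = gamma(i),   i,j = 1..p.
Substitute the sample gammas (Toeplitz matrix and right-hand side of size 2):
  Gamma_p = [[8.9852, -6.4415], [-6.4415, 8.9852]]
  r_p     = [-6.4415, 5.8844]
Written out:
  8.9852 phi_1 - 6.4415 phi_2 = -6.4415
  -6.4415 phi_1 + 8.9852 phi_2 = 5.8844
Solve by Cramer's rule:
  det = gamma(0)^2 - gamma(1)^2 = (8.9852)^2 - (-6.4415)^2 = 80.73381904 - 41.49292225 = 39.24089679
  phi_hat_1 = [gamma(1) gamma(0) - gamma(1) gamma(2)] / det = [(-6.4415)(8.9852) - (-6.4415)(5.8844)] / 39.24089679 = -19.9738032 / 39.24089679 = -0.509
  phi_hat_2 = [gamma(0) gamma(2) - gamma(1)^2] / det = [(8.9852)(5.8844) - (-6.4415)^2] / 39.24089679 = 11.37958863 / 39.24089679 = 0.29
So phi_hat = [-0.5090, 0.2900].
Therefore phi_hat_2 = 0.2900.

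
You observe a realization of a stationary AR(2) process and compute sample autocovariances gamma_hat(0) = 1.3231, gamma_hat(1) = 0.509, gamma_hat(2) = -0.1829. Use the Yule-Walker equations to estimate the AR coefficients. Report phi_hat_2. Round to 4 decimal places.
\hat\phi_{2} = -0.3360

The Yule-Walker equations for an AR(p) process read, in matrix form,
  Gamma_p phi = r_p,   with   (Gamma_p)_{ij} = gamma(|i - j|),
                       (r_p)_i = gamma(i),   i,j = 1..p.
Substitute the sample gammas (Toeplitz matrix and right-hand side of size 2):
  Gamma_p = [[1.3231, 0.509], [0.509, 1.3231]]
  r_p     = [0.509, -0.1829]
Written out:
  1.3231 phi_1 + 0.509 phi_2 = 0.509
  0.509 phi_1 + 1.3231 phi_2 = -0.1829
Solve by Cramer's rule:
  det = gamma(0)^2 - gamma(1)^2 = (1.3231)^2 - (0.509)^2 = 1.75059361 - 0.259081 = 1.49151261
  phi_hat_1 = [gamma(1) gamma(0) - gamma(1) gamma(2)] / det = [(0.509)(1.3231) - (0.509)(-0.1829)] / 1.49151261 = 0.766554 / 1.49151261 = 0.5139
  phi_hat_2 = [gamma(0) gamma(2) - gamma(1)^2] / det = [(1.3231)(-0.1829) - (0.509)^2] / 1.49151261 = -0.50107599 / 1.49151261 = -0.336
So phi_hat = [0.5139, -0.3360].
Therefore phi_hat_2 = -0.3360.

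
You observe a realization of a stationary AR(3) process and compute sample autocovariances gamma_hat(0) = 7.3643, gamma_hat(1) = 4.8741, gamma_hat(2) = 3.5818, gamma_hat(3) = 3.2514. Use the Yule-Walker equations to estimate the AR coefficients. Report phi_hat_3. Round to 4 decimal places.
\hat\phi_{3} = 0.1620

The Yule-Walker equations for an AR(p) process read, in matrix form,
  Gamma_p phi = r_p,   with   (Gamma_p)_{ij} = gamma(|i - j|),
                       (r_p)_i = gamma(i),   i,j = 1..p.
Substitute the sample gammas (Toeplitz matrix and right-hand side of size 3):
  Gamma_p = [[7.3643, 4.8741, 3.5818], [4.8741, 7.3643, 4.8741], [3.5818, 4.8741, 7.3643]]
  r_p     = [4.8741, 3.5818, 3.2514]
Written out (R1..R3):
  (R1) 7.3643 phi_1 + 4.8741 phi_2 + 3.5818 phi_3 = 4.8741
  (R2) 4.8741 phi_1 + 7.3643 phi_2 + 4.8741 phi_3 = 3.5818
  (R3) 3.5818 phi_1 + 4.8741 phi_2 + 7.3643 phi_3 = 3.2514
Gaussian elimination:
  R2 <- R2 - (4.8741/7.3643) R1 = R2 - (0.661855) R1:  4.138352 phi_2 + 2.503467 phi_3 = 0.355852
  R3 <- R3 - (3.5818/7.3643) R1 = R3 - (0.486373) R1:  2.503467 phi_2 + 5.622208 phi_3 = 0.880767
  R3 <- R3 - (2.503467/4.138352) R2 = R3 - (0.604943) R2:  4.107752 phi_3 = 0.665497
Back-substitution:
  phi_hat_3 = 0.665497 / 4.107752 = 0.16201
  phi_hat_2 = (0.355852 - (2.503467)(0.16201)) / 4.138352 = -0.012018
  phi_hat_1 = (4.8741 - (4.8741)(-0.012018) - (3.5818)(0.16201)) / 7.3643 = 0.591012
So phi_hat = [0.5910, -0.0120, 0.1620].
Therefore phi_hat_3 = 0.1620.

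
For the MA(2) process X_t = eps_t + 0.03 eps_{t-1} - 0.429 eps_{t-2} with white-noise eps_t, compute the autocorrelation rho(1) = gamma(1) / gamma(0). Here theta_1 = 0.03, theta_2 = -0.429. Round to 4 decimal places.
\rho(1) = 0.0145

For an MA(q) process with theta_0 = 1, the autocovariance is
  gamma(k) = sigma^2 * sum_{i=0..q-k} theta_i * theta_{i+k},
and rho(k) = gamma(k) / gamma(0). Sigma^2 cancels.
  numerator   = (1)*(0.03) + (0.03)*(-0.429) = 0.01713.
  denominator = (1)^2 + (0.03)^2 + (-0.429)^2 = 1.184941.
  rho(1) = 0.01713 / 1.184941 = 0.0145.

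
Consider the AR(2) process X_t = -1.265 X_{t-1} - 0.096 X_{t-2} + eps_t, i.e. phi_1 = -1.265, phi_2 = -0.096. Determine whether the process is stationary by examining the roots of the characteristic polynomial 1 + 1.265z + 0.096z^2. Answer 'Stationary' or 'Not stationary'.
\text{Not stationary}

The AR(p) characteristic polynomial is P(z) = 1 + 1.265z + 0.096z^2.
Stationarity requires all roots to lie outside the unit circle, i.e. |z| > 1 for every root.
Set 1 + (1.265) z + (0.096) z^2 = 0, i.e. a z^2 + b z + c = 0 with a = 0.096, b = 1.265, c = 1.
Discriminant D = b^2 - 4ac = (1.265)^2 - 4*(0.096)*1 = 1.600225 - (0.384) = 1.216225.
D >= 0, so the roots are real: z = (-b +/- sqrt(D)) / (2a) = (-1.265 +/- 1.102826) / (0.192).
  z_1 = (-1.265 + 1.102826) / (0.192) = -0.8447,   |z_1| = 0.8447.
  z_2 = (-1.265 - 1.102826) / (0.192) = -12.3324,   |z_2| = 12.3324.
Moduli of all roots: 0.8447, 12.3324.
All moduli strictly greater than 1? No.
Verdict: Not stationary.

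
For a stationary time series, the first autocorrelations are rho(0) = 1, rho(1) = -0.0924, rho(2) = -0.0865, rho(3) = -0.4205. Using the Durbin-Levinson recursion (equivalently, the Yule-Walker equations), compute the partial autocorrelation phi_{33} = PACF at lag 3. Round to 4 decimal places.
\phi_{33} = -0.4460

The PACF at lag k is phi_{kk}, the last component of the solution
to the Yule-Walker system G_k phi = r_k where
  (G_k)_{ij} = rho(|i - j|), (r_k)_i = rho(i), i,j = 1..k.
Equivalently, Durbin-Levinson gives phi_{kk} iteratively:
  phi_{11} = rho(1)
  phi_{kk} = [rho(k) - sum_{j=1..k-1} phi_{k-1,j} rho(k-j)]
            / [1 - sum_{j=1..k-1} phi_{k-1,j} rho(j)],
  phi_{k,j} = phi_{k-1,j} - phi_{kk} phi_{k-1,k-j},  j = 1..k-1.
Step k = 1:
  phi_11 = rho(1) = -0.0924.
Step k = 2:
  phi_22 = [rho(2) - phi_11 rho(1)] / [1 - phi_11 rho(1)] = [-0.0865 - (-0.0924)(-0.0924)] / [1 - (-0.0924)(-0.0924)]
         = -0.09503776 / 0.99146224 = -0.095856.
  Update: phi_21 = phi_11 - phi_22 phi_11 = -0.0924 - (-0.095856)(-0.0924) = -0.101257.
Step k = 3:
  phi_33 = [rho(3) - phi_21 rho(2) - phi_22 rho(1)] / [1 - phi_21 rho(1) - phi_22 rho(2)]
    numerator   = -0.4205 - (-0.101257)(-0.0865) - (-0.095856)(-0.0924) = -0.43811585
    denominator = 1 - (-0.101257)(-0.0924) - (-0.095856)(-0.0865) = 0.98235229
  phi_33 = -0.43811585 / 0.98235229 = -0.446.
Therefore phi_{33} = -0.4460.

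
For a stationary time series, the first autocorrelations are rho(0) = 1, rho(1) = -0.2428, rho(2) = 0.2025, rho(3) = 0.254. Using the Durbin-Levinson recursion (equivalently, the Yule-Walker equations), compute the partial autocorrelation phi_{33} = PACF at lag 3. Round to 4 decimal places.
\phi_{33} = 0.3620

The PACF at lag k is phi_{kk}, the last component of the solution
to the Yule-Walker system G_k phi = r_k where
  (G_k)_{ij} = rho(|i - j|), (r_k)_i = rho(i), i,j = 1..k.
Equivalently, Durbin-Levinson gives phi_{kk} iteratively:
  phi_{11} = rho(1)
  phi_{kk} = [rho(k) - sum_{j=1..k-1} phi_{k-1,j} rho(k-j)]
            / [1 - sum_{j=1..k-1} phi_{k-1,j} rho(j)],
  phi_{k,j} = phi_{k-1,j} - phi_{kk} phi_{k-1,k-j},  j = 1..k-1.
Step k = 1:
  phi_11 = rho(1) = -0.2428.
Step k = 2:
  phi_22 = [rho(2) - phi_11 rho(1)] / [1 - phi_11 rho(1)] = [0.2025 - (-0.2428)(-0.2428)] / [1 - (-0.2428)(-0.2428)]
         = 0.14354816 / 0.94104816 = 0.152541.
  Update: phi_21 = phi_11 - phi_22 phi_11 = -0.2428 - (0.152541)(-0.2428) = -0.205763.
Step k = 3:
  phi_33 = [rho(3) - phi_21 rho(2) - phi_22 rho(1)] / [1 - phi_21 rho(1) - phi_22 rho(2)]
    numerator   = 0.254 - (-0.205763)(0.2025) - (0.152541)(-0.2428) = 0.33270392
    denominator = 1 - (-0.205763)(-0.2428) - (0.152541)(0.2025) = 0.91915122
  phi_33 = 0.33270392 / 0.91915122 = 0.362.
Therefore phi_{33} = 0.3620.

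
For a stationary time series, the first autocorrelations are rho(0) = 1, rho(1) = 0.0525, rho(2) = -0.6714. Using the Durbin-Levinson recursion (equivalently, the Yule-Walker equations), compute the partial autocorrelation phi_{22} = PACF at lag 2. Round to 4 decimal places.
\phi_{22} = -0.6760

The PACF at lag k is phi_{kk}, the last component of the solution
to the Yule-Walker system G_k phi = r_k where
  (G_k)_{ij} = rho(|i - j|), (r_k)_i = rho(i), i,j = 1..k.
Equivalently, Durbin-Levinson gives phi_{kk} iteratively:
  phi_{11} = rho(1)
  phi_{kk} = [rho(k) - sum_{j=1..k-1} phi_{k-1,j} rho(k-j)]
            / [1 - sum_{j=1..k-1} phi_{k-1,j} rho(j)],
  phi_{k,j} = phi_{k-1,j} - phi_{kk} phi_{k-1,k-j},  j = 1..k-1.
Step k = 1:
  phi_11 = rho(1) = 0.0525.
Step k = 2:
  phi_22 = [rho(2) - phi_11 rho(1)] / [1 - phi_11 rho(1)] = [-0.6714 - (0.0525)(0.0525)] / [1 - (0.0525)(0.0525)]
         = -0.67415625 / 0.99724375 = -0.676.
Therefore phi_{22} = -0.6760.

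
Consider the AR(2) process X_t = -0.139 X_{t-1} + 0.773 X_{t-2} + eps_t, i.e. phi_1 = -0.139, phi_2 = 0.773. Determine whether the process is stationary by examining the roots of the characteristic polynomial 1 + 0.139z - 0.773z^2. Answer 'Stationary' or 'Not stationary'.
\text{Stationary}

The AR(p) characteristic polynomial is P(z) = 1 + 0.139z - 0.773z^2.
Stationarity requires all roots to lie outside the unit circle, i.e. |z| > 1 for every root.
Set 1 + (0.139) z + (-0.773) z^2 = 0, i.e. a z^2 + b z + c = 0 with a = -0.773, b = 0.139, c = 1.
Discriminant D = b^2 - 4ac = (0.139)^2 - 4*(-0.773)*1 = 0.019321 - (-3.092) = 3.111321.
D >= 0, so the roots are real: z = (-b +/- sqrt(D)) / (2a) = (-0.139 +/- 1.763894) / (-1.546).
  z_1 = (-0.139 + 1.763894) / (-1.546) = -1.051,   |z_1| = 1.051.
  z_2 = (-0.139 - 1.763894) / (-1.546) = 1.2308,   |z_2| = 1.2308.
Moduli of all roots: 1.0510, 1.2308.
All moduli strictly greater than 1? Yes.
Verdict: Stationary.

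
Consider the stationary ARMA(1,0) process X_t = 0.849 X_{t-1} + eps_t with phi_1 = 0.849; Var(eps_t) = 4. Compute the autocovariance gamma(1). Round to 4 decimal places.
\gamma(1) = 12.1634

Multiply the model equation by X_{t-k} and take expectations. With theta_0 = psi_0 = 1 and psi_j the MA(infinity) weights, this gives
  gamma(k) - sum_i phi_i gamma(k-i) = c_k,
  c_k = sigma^2 * sum_{j=k..q} theta_j psi_{j-k}   (c_k = 0 for k > q),
using gamma(-m) = gamma(m).
Pure AR (q = 0): c_0 = sigma^2 = 4, c_k = 0 for k >= 1.
Equations for k = 0 and k = 1 (AR order 1):
  gamma(0) = phi_1 gamma(1) + c_0
  gamma(1) = phi_1 gamma(0) + c_1
Substituting the second into the first: gamma(0) (1 - phi_1^2) = c_0 + phi_1 c_1, so
  gamma(0) = c_0 / (1 - phi_1^2) = 4 / (1 - (0.849)^2) = 4 / 0.279199 = 14.326699.
  gamma(1) = phi_1 gamma(0) = (0.849)(14.326699) = 12.163367.
Therefore gamma(1) = 12.1634 (to 4 decimal places).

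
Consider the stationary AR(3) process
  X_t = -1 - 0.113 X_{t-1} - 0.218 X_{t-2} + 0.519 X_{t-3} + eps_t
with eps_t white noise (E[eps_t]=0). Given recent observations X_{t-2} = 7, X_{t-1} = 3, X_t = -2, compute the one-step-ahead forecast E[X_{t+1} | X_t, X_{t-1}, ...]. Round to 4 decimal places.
E[X_{t+1} \mid \mathcal F_t] = 2.2050

For an AR(p) model X_t = c + sum_i phi_i X_{t-i} + eps_t, the
one-step-ahead conditional mean is
  E[X_{t+1} | X_t, ...] = c + sum_i phi_i X_{t+1-i}.
Substitute known values:
  E[X_{t+1} | ...] = -1 + (-0.113) * (-2) + (-0.218) * (3) + (0.519) * (7)
                   = 2.2050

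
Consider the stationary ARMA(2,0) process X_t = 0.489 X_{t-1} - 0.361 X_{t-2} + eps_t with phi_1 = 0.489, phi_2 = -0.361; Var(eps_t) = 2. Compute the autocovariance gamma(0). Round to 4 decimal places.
\gamma(0) = 2.6406

Multiply the model equation by X_{t-k} and take expectations. With theta_0 = psi_0 = 1 and psi_j the MA(infinity) weights, this gives
  gamma(k) - sum_i phi_i gamma(k-i) = c_k,
  c_k = sigma^2 * sum_{j=k..q} theta_j psi_{j-k}   (c_k = 0 for k > q),
using gamma(-m) = gamma(m).
Pure AR (q = 0): c_0 = sigma^2 = 2, c_k = 0 for k >= 1.
Equations for k = 0, 1, 2 (AR order 2, c_2 = 0):
  (E0) gamma(0) = phi_1 gamma(1) + phi_2 gamma(2) + c_0
  (E1) gamma(1) = phi_1 gamma(0) + phi_2 gamma(1) + c_1
  (E2) gamma(2) = phi_1 gamma(1) + phi_2 gamma(0)
From (E1): gamma(1) = A gamma(0) + B with
  A = phi_1 / (1 - phi_2) = 0.489 / 1.361 = 0.359295,   B = c_1 / (1 - phi_2) = 0 / 1.361 = 0.
Insert (E2) into (E0): gamma(0) (1 - phi_2^2) = phi_1 (1 + phi_2) gamma(1) + c_0.
  phi_1 (1 + phi_2) = (0.489)(0.639) = 0.312471,   1 - phi_2^2 = 0.869679.
Replace gamma(1) by A gamma(0) + B and collect gamma(0):
  gamma(0) [0.869679 - (0.312471)(0.359295)] = c_0 = 2
  gamma(0) * 0.75741 = 2
  gamma(0) = 2 / 0.75741 = 2.640578.
Therefore gamma(0) = 2.6406 (to 4 decimal places).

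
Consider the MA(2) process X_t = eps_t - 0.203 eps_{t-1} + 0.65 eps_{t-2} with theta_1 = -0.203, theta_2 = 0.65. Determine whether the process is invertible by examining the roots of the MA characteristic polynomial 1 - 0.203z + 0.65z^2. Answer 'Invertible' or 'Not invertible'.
\text{Invertible}

The MA(q) characteristic polynomial is P(z) = 1 - 0.203z + 0.65z^2.
Invertibility requires all roots to lie outside the unit circle, i.e. |z| > 1 for every root.
Set 1 + (-0.203) z + (0.65) z^2 = 0, i.e. a z^2 + b z + c = 0 with a = 0.65, b = -0.203, c = 1.
Discriminant D = b^2 - 4ac = (-0.203)^2 - 4*(0.65)*1 = 0.041209 - (2.6) = -2.558791.
D < 0, so the roots are the complex-conjugate pair z = (-b +/- i sqrt(-D)) / (2a) = 0.1562 +/- 1.2305i.
For a conjugate pair |z|^2 = z * conj(z) = (product of roots) = c/a = 1/(0.65) = 1.538462, so |z| = sqrt(1.538462) = 1.2403 for both roots.
Moduli of all roots: 1.2403, 1.2403.
All moduli strictly greater than 1? Yes.
Verdict: Invertible.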